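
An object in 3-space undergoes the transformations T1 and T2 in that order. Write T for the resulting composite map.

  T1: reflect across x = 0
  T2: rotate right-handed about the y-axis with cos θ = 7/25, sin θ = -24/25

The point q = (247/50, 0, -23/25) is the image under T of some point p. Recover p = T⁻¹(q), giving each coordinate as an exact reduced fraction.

T1 = [-1 0 0 0; 0 1 0 0; 0 0 1 0; 0 0 0 1]
T2·T1 = [-7/25 0 -24/25 0; 0 1 0 0; -24/25 0 7/25 0; 0 0 0 1]
det M = -1; M⁻¹ = [-7/25 0 -24/25 0; 0 1 0 0; -24/25 0 7/25 0; 0 0 0 1]
M⁻¹ · (247/50, 0, -23/25)ᵀ = (-1/2, 0, -5)ᵀ

p = (-1/2, 0, -5)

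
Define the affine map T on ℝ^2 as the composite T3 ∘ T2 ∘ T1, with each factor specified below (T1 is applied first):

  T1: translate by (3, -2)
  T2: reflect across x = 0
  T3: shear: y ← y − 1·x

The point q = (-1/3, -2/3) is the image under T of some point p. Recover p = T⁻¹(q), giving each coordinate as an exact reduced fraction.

T1 = [1 0 3; 0 1 -2; 0 0 1]
T2·T1 = [-1 0 -3; 0 1 -2; 0 0 1]
T3·…·T1 = [-1 0 -3; 1 1 1; 0 0 1]
det M = -1; M⁻¹ = [-1 0 -3; 1 1 2; 0 0 1]
M⁻¹ · (-1/3, -2/3)ᵀ = (-8/3, 1)ᵀ

p = (-8/3, 1)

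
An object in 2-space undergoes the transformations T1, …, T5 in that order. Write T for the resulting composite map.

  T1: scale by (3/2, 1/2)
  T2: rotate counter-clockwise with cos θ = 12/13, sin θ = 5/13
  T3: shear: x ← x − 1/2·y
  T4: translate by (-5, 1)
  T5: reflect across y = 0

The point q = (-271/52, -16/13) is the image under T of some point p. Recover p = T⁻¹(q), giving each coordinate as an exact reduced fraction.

p = (0, 1/2)

T1 = [3/2 0 0; 0 1/2 0; 0 0 1]
T2·T1 = [18/13 -5/26 0; 15/26 6/13 0; 0 0 1]
T3·…·T1 = [57/52 -11/26 0; 15/26 6/13 0; 0 0 1]
T4·…·T1 = [57/52 -11/26 -5; 15/26 6/13 1; 0 0 1]
T5·…·T1 = [57/52 -11/26 -5; -15/26 -6/13 -1; 0 0 1]
det M = -3/4; M⁻¹ = [8/13 -22/39 98/39; -10/13 -19/13 -69/13; 0 0 1]
M⁻¹ · (-271/52, -16/13)ᵀ = (0, 1/2)ᵀ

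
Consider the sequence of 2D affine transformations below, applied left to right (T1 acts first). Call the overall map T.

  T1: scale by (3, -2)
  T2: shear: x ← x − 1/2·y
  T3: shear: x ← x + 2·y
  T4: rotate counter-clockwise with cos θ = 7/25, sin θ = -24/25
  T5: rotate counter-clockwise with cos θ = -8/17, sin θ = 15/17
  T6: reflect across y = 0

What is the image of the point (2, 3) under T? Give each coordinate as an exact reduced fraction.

T1 scale by (3, -2): (2, 3) → (6, -6)
T2 shear: x ← x − 1/2·y: (6, -6) → (9, -6)
T3 shear: x ← x + 2·y: (9, -6) → (-3, -6)
T4 rotate counter-clockwise with cos θ = 7/25, sin θ = -24/25: (-3, -6) → (-33/5, 6/5)
T5 rotate counter-clockwise with cos θ = -8/17, sin θ = 15/17: (-33/5, 6/5) → (174/85, -543/85)
T6 reflect across y = 0: (174/85, -543/85) → (174/85, 543/85)

T(p) = (174/85, 543/85)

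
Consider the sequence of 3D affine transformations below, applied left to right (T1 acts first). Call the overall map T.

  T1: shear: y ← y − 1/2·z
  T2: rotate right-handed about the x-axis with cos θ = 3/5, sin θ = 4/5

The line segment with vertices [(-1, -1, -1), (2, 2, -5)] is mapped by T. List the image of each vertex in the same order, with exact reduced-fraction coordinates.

image vertices: (-1, 1/2, -1), (2, 67/10, 3/5)

T1 shear: y ← y − 1/2·z: (-1, -1, -1) → (-1, -1/2, -1); (2, 2, -5) → (2, 9/2, -5)
T2 rotate right-handed about the x-axis with cos θ = 3/5, sin θ = 4/5: (-1, -1/2, -1) → (-1, 1/2, -1); (2, 9/2, -5) → (2, 67/10, 3/5)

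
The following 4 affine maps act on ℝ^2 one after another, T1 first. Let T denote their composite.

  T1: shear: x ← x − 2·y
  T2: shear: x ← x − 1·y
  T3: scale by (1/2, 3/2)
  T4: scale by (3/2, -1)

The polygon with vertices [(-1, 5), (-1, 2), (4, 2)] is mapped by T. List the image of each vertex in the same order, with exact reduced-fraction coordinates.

T1 shear: x ← x − 2·y: (-1, 5) → (-11, 5); (-1, 2) → (-5, 2); (4, 2) → (0, 2)
T2 shear: x ← x − 1·y: (-11, 5) → (-16, 5); (-5, 2) → (-7, 2); (0, 2) → (-2, 2)
T3 scale by (1/2, 3/2): (-16, 5) → (-8, 15/2); (-7, 2) → (-7/2, 3); (-2, 2) → (-1, 3)
T4 scale by (3/2, -1): (-8, 15/2) → (-12, -15/2); (-7/2, 3) → (-21/4, -3); (-1, 3) → (-3/2, -3)

image vertices: (-12, -15/2), (-21/4, -3), (-3/2, -3)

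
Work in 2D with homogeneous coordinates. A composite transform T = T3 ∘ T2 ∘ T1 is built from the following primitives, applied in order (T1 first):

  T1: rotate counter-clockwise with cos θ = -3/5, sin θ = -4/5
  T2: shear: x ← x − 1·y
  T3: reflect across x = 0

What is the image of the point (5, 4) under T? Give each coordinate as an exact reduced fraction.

T1 rotate counter-clockwise with cos θ = -3/5, sin θ = -4/5: (5, 4) → (1/5, -32/5)
T2 shear: x ← x − 1·y: (1/5, -32/5) → (33/5, -32/5)
T3 reflect across x = 0: (33/5, -32/5) → (-33/5, -32/5)

T(p) = (-33/5, -32/5)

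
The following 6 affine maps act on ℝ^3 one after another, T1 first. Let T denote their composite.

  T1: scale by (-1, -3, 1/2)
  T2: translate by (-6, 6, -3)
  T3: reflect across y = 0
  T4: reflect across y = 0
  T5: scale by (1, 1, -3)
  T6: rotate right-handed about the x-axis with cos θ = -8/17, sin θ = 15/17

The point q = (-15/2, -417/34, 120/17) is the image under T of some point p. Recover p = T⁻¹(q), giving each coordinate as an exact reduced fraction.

p = (3/2, -2, 1)

T1 = [-1 0 0 0; 0 -3 0 0; 0 0 1/2 0; 0 0 0 1]
T2·T1 = [-1 0 0 -6; 0 -3 0 6; 0 0 1/2 -3; 0 0 0 1]
T3·…·T1 = [-1 0 0 -6; 0 3 0 -6; 0 0 1/2 -3; 0 0 0 1]
T4·…·T1 = [-1 0 0 -6; 0 -3 0 6; 0 0 1/2 -3; 0 0 0 1]
T5·…·T1 = [-1 0 0 -6; 0 -3 0 6; 0 0 -3/2 9; 0 0 0 1]
T6·…·T1 = [-1 0 0 -6; 0 24/17 45/34 -183/17; 0 -45/17 12/17 18/17; 0 0 0 1]
det M = -9/2; M⁻¹ = [-1 0 0 -6; 0 8/51 -5/17 2; 0 10/17 16/51 6; 0 0 0 1]
M⁻¹ · (-15/2, -417/34, 120/17)ᵀ = (3/2, -2, 1)ᵀ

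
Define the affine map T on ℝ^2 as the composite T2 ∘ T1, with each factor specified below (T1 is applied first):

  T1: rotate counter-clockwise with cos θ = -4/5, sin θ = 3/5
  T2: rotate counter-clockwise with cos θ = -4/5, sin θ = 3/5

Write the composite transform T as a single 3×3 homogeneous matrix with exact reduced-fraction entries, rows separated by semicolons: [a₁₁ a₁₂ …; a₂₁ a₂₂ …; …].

T = [7/25 24/25 0; -24/25 7/25 0; 0 0 1]

T1 = [-4/5 -3/5 0; 3/5 -4/5 0; 0 0 1]
T2·T1 = [7/25 24/25 0; -24/25 7/25 0; 0 0 1]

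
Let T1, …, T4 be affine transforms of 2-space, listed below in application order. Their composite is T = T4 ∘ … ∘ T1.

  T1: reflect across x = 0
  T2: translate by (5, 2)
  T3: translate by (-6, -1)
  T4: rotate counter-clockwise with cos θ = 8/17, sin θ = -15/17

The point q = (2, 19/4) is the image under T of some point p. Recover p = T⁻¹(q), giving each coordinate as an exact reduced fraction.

T1 = [-1 0 0; 0 1 0; 0 0 1]
T2·T1 = [-1 0 5; 0 1 2; 0 0 1]
T3·…·T1 = [-1 0 -1; 0 1 1; 0 0 1]
T4·…·T1 = [-8/17 15/17 7/17; 15/17 8/17 23/17; 0 0 1]
det M = -1; M⁻¹ = [-8/17 15/17 -1; 15/17 8/17 -1; 0 0 1]
M⁻¹ · (2, 19/4)ᵀ = (9/4, 3)ᵀ

p = (9/4, 3)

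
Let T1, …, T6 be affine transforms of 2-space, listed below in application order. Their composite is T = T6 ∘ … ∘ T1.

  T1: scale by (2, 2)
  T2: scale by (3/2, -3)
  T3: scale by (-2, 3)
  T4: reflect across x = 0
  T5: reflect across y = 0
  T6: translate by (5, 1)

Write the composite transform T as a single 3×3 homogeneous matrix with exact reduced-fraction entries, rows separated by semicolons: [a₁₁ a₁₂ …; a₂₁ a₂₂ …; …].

T1 = [2 0 0; 0 2 0; 0 0 1]
T2·T1 = [3 0 0; 0 -6 0; 0 0 1]
T3·…·T1 = [-6 0 0; 0 -18 0; 0 0 1]
T4·…·T1 = [6 0 0; 0 -18 0; 0 0 1]
T5·…·T1 = [6 0 0; 0 18 0; 0 0 1]
T6·…·T1 = [6 0 5; 0 18 1; 0 0 1]

T = [6 0 5; 0 18 1; 0 0 1]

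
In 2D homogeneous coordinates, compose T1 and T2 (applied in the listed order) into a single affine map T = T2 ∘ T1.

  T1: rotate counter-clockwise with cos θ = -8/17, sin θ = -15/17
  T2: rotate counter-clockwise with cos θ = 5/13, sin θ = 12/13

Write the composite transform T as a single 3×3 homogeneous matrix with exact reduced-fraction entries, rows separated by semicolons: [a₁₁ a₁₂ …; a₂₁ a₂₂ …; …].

T1 = [-8/17 15/17 0; -15/17 -8/17 0; 0 0 1]
T2·T1 = [140/221 171/221 0; -171/221 140/221 0; 0 0 1]

T = [140/221 171/221 0; -171/221 140/221 0; 0 0 1]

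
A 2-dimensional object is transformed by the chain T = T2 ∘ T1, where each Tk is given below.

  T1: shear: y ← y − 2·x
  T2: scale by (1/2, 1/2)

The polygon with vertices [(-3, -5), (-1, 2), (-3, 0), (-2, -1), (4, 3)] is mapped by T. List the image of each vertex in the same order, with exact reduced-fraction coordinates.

image vertices: (-3/2, 1/2), (-1/2, 2), (-3/2, 3), (-1, 3/2), (2, -5/2)

T1 shear: y ← y − 2·x: (-3, -5) → (-3, 1); (-1, 2) → (-1, 4); (-3, 0) → (-3, 6); (-2, -1) → (-2, 3); (4, 3) → (4, -5)
T2 scale by (1/2, 1/2): (-3, 1) → (-3/2, 1/2); (-1, 4) → (-1/2, 2); (-3, 6) → (-3/2, 3); (-2, 3) → (-1, 3/2); (4, -5) → (2, -5/2)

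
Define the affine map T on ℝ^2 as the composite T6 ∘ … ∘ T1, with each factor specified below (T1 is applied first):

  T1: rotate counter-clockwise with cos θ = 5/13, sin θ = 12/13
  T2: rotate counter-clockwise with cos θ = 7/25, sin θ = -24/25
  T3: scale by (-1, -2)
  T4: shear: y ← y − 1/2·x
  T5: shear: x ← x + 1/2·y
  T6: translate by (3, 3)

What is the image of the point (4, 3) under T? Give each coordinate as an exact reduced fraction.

T(p) = (-36/13, 1/13)

T1 rotate counter-clockwise with cos θ = 5/13, sin θ = 12/13: (4, 3) → (-16/13, 63/13)
T2 rotate counter-clockwise with cos θ = 7/25, sin θ = -24/25: (-16/13, 63/13) → (56/13, 33/13)
T3 scale by (-1, -2): (56/13, 33/13) → (-56/13, -66/13)
T4 shear: y ← y − 1/2·x: (-56/13, -66/13) → (-56/13, -38/13)
T5 shear: x ← x + 1/2·y: (-56/13, -38/13) → (-75/13, -38/13)
T6 translate by (3, 3): (-75/13, -38/13) → (-36/13, 1/13)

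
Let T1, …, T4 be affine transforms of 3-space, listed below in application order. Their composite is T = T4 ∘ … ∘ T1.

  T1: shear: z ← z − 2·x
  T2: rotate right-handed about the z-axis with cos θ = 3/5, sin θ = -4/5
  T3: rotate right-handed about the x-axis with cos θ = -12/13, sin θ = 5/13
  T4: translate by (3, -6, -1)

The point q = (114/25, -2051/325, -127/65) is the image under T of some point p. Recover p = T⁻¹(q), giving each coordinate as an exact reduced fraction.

p = (1, 6/5, 3)

T1 = [1 0 0 0; 0 1 0 0; -2 0 1 0; 0 0 0 1]
T2·T1 = [3/5 4/5 0 0; -4/5 3/5 0 0; -2 0 1 0; 0 0 0 1]
T3·…·T1 = [3/5 4/5 0 0; 98/65 -36/65 -5/13 0; 20/13 3/13 -12/13 0; 0 0 0 1]
T4·…·T1 = [3/5 4/5 0 3; 98/65 -36/65 -5/13 -6; 20/13 3/13 -12/13 -1; 0 0 0 1]
det M = 1; M⁻¹ = [3/5 48/65 -4/13 151/65; 4/5 -36/65 3/13 -357/65; 6/5 71/65 -20/13 92/65; 0 0 0 1]
M⁻¹ · (114/25, -2051/325, -127/65)ᵀ = (1, 6/5, 3)ᵀ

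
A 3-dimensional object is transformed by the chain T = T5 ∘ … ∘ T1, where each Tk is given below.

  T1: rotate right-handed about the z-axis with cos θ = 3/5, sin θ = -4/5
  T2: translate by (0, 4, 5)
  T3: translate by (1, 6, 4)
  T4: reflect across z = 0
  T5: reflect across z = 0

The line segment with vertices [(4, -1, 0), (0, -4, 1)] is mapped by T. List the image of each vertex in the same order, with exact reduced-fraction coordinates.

T1 rotate right-handed about the z-axis with cos θ = 3/5, sin θ = -4/5: (4, -1, 0) → (8/5, -19/5, 0); (0, -4, 1) → (-16/5, -12/5, 1)
T2 translate by (0, 4, 5): (8/5, -19/5, 0) → (8/5, 1/5, 5); (-16/5, -12/5, 1) → (-16/5, 8/5, 6)
T3 translate by (1, 6, 4): (8/5, 1/5, 5) → (13/5, 31/5, 9); (-16/5, 8/5, 6) → (-11/5, 38/5, 10)
T4 reflect across z = 0: (13/5, 31/5, 9) → (13/5, 31/5, -9); (-11/5, 38/5, 10) → (-11/5, 38/5, -10)
T5 reflect across z = 0: (13/5, 31/5, -9) → (13/5, 31/5, 9); (-11/5, 38/5, -10) → (-11/5, 38/5, 10)

image vertices: (13/5, 31/5, 9), (-11/5, 38/5, 10)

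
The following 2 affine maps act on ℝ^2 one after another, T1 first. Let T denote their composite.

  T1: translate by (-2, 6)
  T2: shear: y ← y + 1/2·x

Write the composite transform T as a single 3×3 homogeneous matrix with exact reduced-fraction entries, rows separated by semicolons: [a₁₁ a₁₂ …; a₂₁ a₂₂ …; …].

T = [1 0 -2; 1/2 1 5; 0 0 1]

T1 = [1 0 -2; 0 1 6; 0 0 1]
T2·T1 = [1 0 -2; 1/2 1 5; 0 0 1]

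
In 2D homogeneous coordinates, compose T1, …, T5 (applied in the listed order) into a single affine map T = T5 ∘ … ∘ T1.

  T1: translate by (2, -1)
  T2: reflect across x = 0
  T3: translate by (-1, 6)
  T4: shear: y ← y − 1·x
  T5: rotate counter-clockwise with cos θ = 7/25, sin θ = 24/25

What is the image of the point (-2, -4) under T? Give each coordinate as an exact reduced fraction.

T(p) = (-11/5, -2/5)

T1 translate by (2, -1): (-2, -4) → (0, -5)
T2 reflect across x = 0: (0, -5) → (0, -5)
T3 translate by (-1, 6): (0, -5) → (-1, 1)
T4 shear: y ← y − 1·x: (-1, 1) → (-1, 2)
T5 rotate counter-clockwise with cos θ = 7/25, sin θ = 24/25: (-1, 2) → (-11/5, -2/5)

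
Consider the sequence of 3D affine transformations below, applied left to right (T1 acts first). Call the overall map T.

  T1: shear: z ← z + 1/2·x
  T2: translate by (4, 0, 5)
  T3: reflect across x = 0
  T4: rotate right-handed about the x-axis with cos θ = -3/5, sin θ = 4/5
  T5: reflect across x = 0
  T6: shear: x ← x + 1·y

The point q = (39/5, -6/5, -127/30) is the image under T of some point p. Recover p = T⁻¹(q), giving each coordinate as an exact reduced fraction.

p = (5, -8/3, -4)

T1 = [1 0 0 0; 0 1 0 0; 1/2 0 1 0; 0 0 0 1]
T2·T1 = [1 0 0 4; 0 1 0 0; 1/2 0 1 5; 0 0 0 1]
T3·…·T1 = [-1 0 0 -4; 0 1 0 0; 1/2 0 1 5; 0 0 0 1]
T4·…·T1 = [-1 0 0 -4; -2/5 -3/5 -4/5 -4; -3/10 4/5 -3/5 -3; 0 0 0 1]
T5·…·T1 = [1 0 0 4; -2/5 -3/5 -4/5 -4; -3/10 4/5 -3/5 -3; 0 0 0 1]
T6·…·T1 = [3/5 -3/5 -4/5 0; -2/5 -3/5 -4/5 -4; -3/10 4/5 -3/5 -3; 0 0 0 1]
det M = 1; M⁻¹ = [1 -1 0 -4; 0 -3/5 4/5 0; -1/2 -3/10 -3/5 -3; 0 0 0 1]
M⁻¹ · (39/5, -6/5, -127/30)ᵀ = (5, -8/3, -4)ᵀ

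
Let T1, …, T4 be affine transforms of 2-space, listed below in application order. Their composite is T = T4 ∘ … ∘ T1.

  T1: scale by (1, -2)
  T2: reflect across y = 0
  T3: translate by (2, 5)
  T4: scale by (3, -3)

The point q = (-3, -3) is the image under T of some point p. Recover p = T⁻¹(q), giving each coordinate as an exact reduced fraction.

p = (-3, -2)

T1 = [1 0 0; 0 -2 0; 0 0 1]
T2·T1 = [1 0 0; 0 2 0; 0 0 1]
T3·…·T1 = [1 0 2; 0 2 5; 0 0 1]
T4·…·T1 = [3 0 6; 0 -6 -15; 0 0 1]
det M = -18; M⁻¹ = [1/3 0 -2; 0 -1/6 -5/2; 0 0 1]
M⁻¹ · (-3, -3)ᵀ = (-3, -2)ᵀ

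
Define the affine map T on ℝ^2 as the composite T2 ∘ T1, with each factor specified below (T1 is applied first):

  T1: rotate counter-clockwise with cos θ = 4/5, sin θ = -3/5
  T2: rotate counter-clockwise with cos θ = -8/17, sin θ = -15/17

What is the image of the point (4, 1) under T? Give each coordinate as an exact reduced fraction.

T(p) = (-16/5, -13/5)

T1 rotate counter-clockwise with cos θ = 4/5, sin θ = -3/5: (4, 1) → (19/5, -8/5)
T2 rotate counter-clockwise with cos θ = -8/17, sin θ = -15/17: (19/5, -8/5) → (-16/5, -13/5)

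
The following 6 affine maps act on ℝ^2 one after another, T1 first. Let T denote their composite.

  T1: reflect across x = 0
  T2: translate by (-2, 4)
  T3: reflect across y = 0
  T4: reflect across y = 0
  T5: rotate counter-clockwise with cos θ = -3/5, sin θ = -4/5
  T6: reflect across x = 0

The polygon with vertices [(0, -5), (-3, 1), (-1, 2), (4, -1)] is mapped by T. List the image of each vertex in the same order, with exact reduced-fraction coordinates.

T1 reflect across x = 0: (0, -5) → (0, -5); (-3, 1) → (3, 1); (-1, 2) → (1, 2); (4, -1) → (-4, -1)
T2 translate by (-2, 4): (0, -5) → (-2, -1); (3, 1) → (1, 5); (1, 2) → (-1, 6); (-4, -1) → (-6, 3)
T3 reflect across y = 0: (-2, -1) → (-2, 1); (1, 5) → (1, -5); (-1, 6) → (-1, -6); (-6, 3) → (-6, -3)
T4 reflect across y = 0: (-2, 1) → (-2, -1); (1, -5) → (1, 5); (-1, -6) → (-1, 6); (-6, -3) → (-6, 3)
T5 rotate counter-clockwise with cos θ = -3/5, sin θ = -4/5: (-2, -1) → (2/5, 11/5); (1, 5) → (17/5, -19/5); (-1, 6) → (27/5, -14/5); (-6, 3) → (6, 3)
T6 reflect across x = 0: (2/5, 11/5) → (-2/5, 11/5); (17/5, -19/5) → (-17/5, -19/5); (27/5, -14/5) → (-27/5, -14/5); (6, 3) → (-6, 3)

image vertices: (-2/5, 11/5), (-17/5, -19/5), (-27/5, -14/5), (-6, 3)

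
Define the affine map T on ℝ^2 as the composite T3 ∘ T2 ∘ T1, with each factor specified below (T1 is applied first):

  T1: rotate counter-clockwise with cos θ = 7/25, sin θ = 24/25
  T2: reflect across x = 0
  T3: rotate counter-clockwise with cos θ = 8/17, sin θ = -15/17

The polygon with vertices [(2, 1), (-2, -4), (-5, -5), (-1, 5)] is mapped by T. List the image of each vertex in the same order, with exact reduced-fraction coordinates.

image vertices: (181/85, 58/85), (-1796/425, 622/425), (-601/85, 7/85), (1181/425, -1817/425)

T1 rotate counter-clockwise with cos θ = 7/25, sin θ = 24/25: (2, 1) → (-2/5, 11/5); (-2, -4) → (82/25, -76/25); (-5, -5) → (17/5, -31/5); (-1, 5) → (-127/25, 11/25)
T2 reflect across x = 0: (-2/5, 11/5) → (2/5, 11/5); (82/25, -76/25) → (-82/25, -76/25); (17/5, -31/5) → (-17/5, -31/5); (-127/25, 11/25) → (127/25, 11/25)
T3 rotate counter-clockwise with cos θ = 8/17, sin θ = -15/17: (2/5, 11/5) → (181/85, 58/85); (-82/25, -76/25) → (-1796/425, 622/425); (-17/5, -31/5) → (-601/85, 7/85); (127/25, 11/25) → (1181/425, -1817/425)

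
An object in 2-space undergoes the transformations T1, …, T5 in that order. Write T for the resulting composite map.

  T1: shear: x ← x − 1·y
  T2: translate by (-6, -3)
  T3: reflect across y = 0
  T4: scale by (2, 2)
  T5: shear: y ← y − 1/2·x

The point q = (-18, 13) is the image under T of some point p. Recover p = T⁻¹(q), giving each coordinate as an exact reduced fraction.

T1 = [1 -1 0; 0 1 0; 0 0 1]
T2·T1 = [1 -1 -6; 0 1 -3; 0 0 1]
T3·…·T1 = [1 -1 -6; 0 -1 3; 0 0 1]
T4·…·T1 = [2 -2 -12; 0 -2 6; 0 0 1]
T5·…·T1 = [2 -2 -12; -1 -1 12; 0 0 1]
det M = -4; M⁻¹ = [1/4 -1/2 9; -1/4 -1/2 3; 0 0 1]
M⁻¹ · (-18, 13)ᵀ = (-2, 1)ᵀ

p = (-2, 1)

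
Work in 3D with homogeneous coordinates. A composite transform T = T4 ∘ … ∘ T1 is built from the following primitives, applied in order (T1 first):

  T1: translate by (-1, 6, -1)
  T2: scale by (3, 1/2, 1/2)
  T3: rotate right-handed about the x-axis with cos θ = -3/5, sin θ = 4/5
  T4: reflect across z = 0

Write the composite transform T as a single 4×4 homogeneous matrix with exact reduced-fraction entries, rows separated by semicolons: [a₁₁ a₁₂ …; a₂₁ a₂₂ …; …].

T1 = [1 0 0 -1; 0 1 0 6; 0 0 1 -1; 0 0 0 1]
T2·T1 = [3 0 0 -3; 0 1/2 0 3; 0 0 1/2 -1/2; 0 0 0 1]
T3·…·T1 = [3 0 0 -3; 0 -3/10 -2/5 -7/5; 0 2/5 -3/10 27/10; 0 0 0 1]
T4·…·T1 = [3 0 0 -3; 0 -3/10 -2/5 -7/5; 0 -2/5 3/10 -27/10; 0 0 0 1]

T = [3 0 0 -3; 0 -3/10 -2/5 -7/5; 0 -2/5 3/10 -27/10; 0 0 0 1]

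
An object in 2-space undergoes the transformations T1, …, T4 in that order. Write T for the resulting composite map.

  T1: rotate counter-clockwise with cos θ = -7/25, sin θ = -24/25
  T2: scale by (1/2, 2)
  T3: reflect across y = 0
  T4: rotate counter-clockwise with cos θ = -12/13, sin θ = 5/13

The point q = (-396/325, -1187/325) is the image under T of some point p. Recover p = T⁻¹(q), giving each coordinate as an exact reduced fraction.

p = (2, 0)

T1 = [-7/25 24/25 0; -24/25 -7/25 0; 0 0 1]
T2·T1 = [-7/50 12/25 0; -48/25 -14/25 0; 0 0 1]
T3·…·T1 = [-7/50 12/25 0; 48/25 14/25 0; 0 0 1]
T4·…·T1 = [-198/325 -214/325 0; -1187/650 -108/325 0; 0 0 1]
det M = -1; M⁻¹ = [108/325 -214/325 0; -1187/650 198/325 0; 0 0 1]
M⁻¹ · (-396/325, -1187/325)ᵀ = (2, 0)ᵀ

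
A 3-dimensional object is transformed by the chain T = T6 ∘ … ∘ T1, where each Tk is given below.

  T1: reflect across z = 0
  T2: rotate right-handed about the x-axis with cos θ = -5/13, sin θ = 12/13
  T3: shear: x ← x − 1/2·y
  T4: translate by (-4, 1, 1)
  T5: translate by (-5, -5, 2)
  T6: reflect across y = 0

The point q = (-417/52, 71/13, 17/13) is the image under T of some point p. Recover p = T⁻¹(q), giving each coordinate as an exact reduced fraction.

T1 = [1 0 0 0; 0 1 0 0; 0 0 -1 0; 0 0 0 1]
T2·T1 = [1 0 0 0; 0 -5/13 12/13 0; 0 12/13 5/13 0; 0 0 0 1]
T3·…·T1 = [1 5/26 -6/13 0; 0 -5/13 12/13 0; 0 12/13 5/13 0; 0 0 0 1]
T4·…·T1 = [1 5/26 -6/13 -4; 0 -5/13 12/13 1; 0 12/13 5/13 1; 0 0 0 1]
T5·…·T1 = [1 5/26 -6/13 -9; 0 -5/13 12/13 -4; 0 12/13 5/13 3; 0 0 0 1]
T6·…·T1 = [1 5/26 -6/13 -9; 0 5/13 -12/13 4; 0 12/13 5/13 3; 0 0 0 1]
det M = 1; M⁻¹ = [1 -1/2 0 11; 0 5/13 12/13 -56/13; 0 -12/13 5/13 33/13; 0 0 0 1]
M⁻¹ · (-417/52, 71/13, 17/13)ᵀ = (1/4, -1, -2)ᵀ

p = (1/4, -1, -2)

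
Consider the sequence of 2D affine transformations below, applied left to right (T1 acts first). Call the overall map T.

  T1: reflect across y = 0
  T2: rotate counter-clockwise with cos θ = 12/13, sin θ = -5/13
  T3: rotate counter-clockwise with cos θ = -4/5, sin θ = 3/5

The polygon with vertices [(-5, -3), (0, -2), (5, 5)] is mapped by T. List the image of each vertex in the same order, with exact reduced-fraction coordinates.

image vertices: (-3/65, -379/65), (-112/65, -66/65), (23/13, 89/13)

T1 reflect across y = 0: (-5, -3) → (-5, 3); (0, -2) → (0, 2); (5, 5) → (5, -5)
T2 rotate counter-clockwise with cos θ = 12/13, sin θ = -5/13: (-5, 3) → (-45/13, 61/13); (0, 2) → (10/13, 24/13); (5, -5) → (35/13, -85/13)
T3 rotate counter-clockwise with cos θ = -4/5, sin θ = 3/5: (-45/13, 61/13) → (-3/65, -379/65); (10/13, 24/13) → (-112/65, -66/65); (35/13, -85/13) → (23/13, 89/13)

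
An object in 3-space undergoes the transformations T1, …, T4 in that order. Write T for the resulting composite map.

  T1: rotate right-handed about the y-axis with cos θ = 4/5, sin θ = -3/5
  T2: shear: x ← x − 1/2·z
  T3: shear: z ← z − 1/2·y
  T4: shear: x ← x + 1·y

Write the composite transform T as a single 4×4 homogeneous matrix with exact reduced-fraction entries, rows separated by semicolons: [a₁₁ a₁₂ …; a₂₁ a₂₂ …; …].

T = [1/2 1 -1 0; 0 1 0 0; 3/5 -1/2 4/5 0; 0 0 0 1]

T1 = [4/5 0 -3/5 0; 0 1 0 0; 3/5 0 4/5 0; 0 0 0 1]
T2·T1 = [1/2 0 -1 0; 0 1 0 0; 3/5 0 4/5 0; 0 0 0 1]
T3·…·T1 = [1/2 0 -1 0; 0 1 0 0; 3/5 -1/2 4/5 0; 0 0 0 1]
T4·…·T1 = [1/2 1 -1 0; 0 1 0 0; 3/5 -1/2 4/5 0; 0 0 0 1]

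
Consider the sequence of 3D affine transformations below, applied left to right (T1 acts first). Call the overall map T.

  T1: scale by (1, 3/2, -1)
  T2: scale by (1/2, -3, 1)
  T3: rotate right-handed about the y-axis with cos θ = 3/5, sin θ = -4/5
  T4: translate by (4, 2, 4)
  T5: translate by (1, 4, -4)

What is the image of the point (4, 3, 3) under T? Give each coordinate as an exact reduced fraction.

T1 scale by (1, 3/2, -1): (4, 3, 3) → (4, 9/2, -3)
T2 scale by (1/2, -3, 1): (4, 9/2, -3) → (2, -27/2, -3)
T3 rotate right-handed about the y-axis with cos θ = 3/5, sin θ = -4/5: (2, -27/2, -3) → (18/5, -27/2, -1/5)
T4 translate by (4, 2, 4): (18/5, -27/2, -1/5) → (38/5, -23/2, 19/5)
T5 translate by (1, 4, -4): (38/5, -23/2, 19/5) → (43/5, -15/2, -1/5)

T(p) = (43/5, -15/2, -1/5)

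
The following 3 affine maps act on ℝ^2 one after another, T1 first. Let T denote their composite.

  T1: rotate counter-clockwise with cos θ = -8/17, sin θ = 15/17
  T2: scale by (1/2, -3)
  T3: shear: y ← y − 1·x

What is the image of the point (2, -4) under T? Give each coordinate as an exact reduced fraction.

T(p) = (22/17, -208/17)

T1 rotate counter-clockwise with cos θ = -8/17, sin θ = 15/17: (2, -4) → (44/17, 62/17)
T2 scale by (1/2, -3): (44/17, 62/17) → (22/17, -186/17)
T3 shear: y ← y − 1·x: (22/17, -186/17) → (22/17, -208/17)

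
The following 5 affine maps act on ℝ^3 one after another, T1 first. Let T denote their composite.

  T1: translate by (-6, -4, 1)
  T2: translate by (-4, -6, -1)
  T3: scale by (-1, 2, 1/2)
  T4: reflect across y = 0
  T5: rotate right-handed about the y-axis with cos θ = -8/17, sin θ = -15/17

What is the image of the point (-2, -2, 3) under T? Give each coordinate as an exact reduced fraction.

T1 translate by (-6, -4, 1): (-2, -2, 3) → (-8, -6, 4)
T2 translate by (-4, -6, -1): (-8, -6, 4) → (-12, -12, 3)
T3 scale by (-1, 2, 1/2): (-12, -12, 3) → (12, -24, 3/2)
T4 reflect across y = 0: (12, -24, 3/2) → (12, 24, 3/2)
T5 rotate right-handed about the y-axis with cos θ = -8/17, sin θ = -15/17: (12, 24, 3/2) → (-237/34, 24, 168/17)

T(p) = (-237/34, 24, 168/17)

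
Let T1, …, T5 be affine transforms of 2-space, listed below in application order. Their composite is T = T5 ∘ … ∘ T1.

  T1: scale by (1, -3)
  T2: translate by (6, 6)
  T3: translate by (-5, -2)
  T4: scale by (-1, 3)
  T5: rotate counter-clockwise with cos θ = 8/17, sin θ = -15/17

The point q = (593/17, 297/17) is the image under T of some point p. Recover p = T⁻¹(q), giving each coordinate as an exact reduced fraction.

p = (-2, -3)

T1 = [1 0 0; 0 -3 0; 0 0 1]
T2·T1 = [1 0 6; 0 -3 6; 0 0 1]
T3·…·T1 = [1 0 1; 0 -3 4; 0 0 1]
T4·…·T1 = [-1 0 -1; 0 -9 12; 0 0 1]
T5·…·T1 = [-8/17 -135/17 172/17; 15/17 -72/17 111/17; 0 0 1]
det M = 9; M⁻¹ = [-8/17 15/17 -1; -5/51 -8/153 4/3; 0 0 1]
M⁻¹ · (593/17, 297/17)ᵀ = (-2, -3)ᵀ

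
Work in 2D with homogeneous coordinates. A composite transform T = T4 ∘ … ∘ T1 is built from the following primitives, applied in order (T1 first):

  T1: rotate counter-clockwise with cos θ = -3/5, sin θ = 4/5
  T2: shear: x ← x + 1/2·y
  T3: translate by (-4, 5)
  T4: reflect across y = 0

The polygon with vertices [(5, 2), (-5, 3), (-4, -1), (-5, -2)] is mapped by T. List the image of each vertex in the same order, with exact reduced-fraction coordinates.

image vertices: (-36/5, -39/5), (-63/10, 4/5), (-21/10, -12/5), (-4/5, -11/5)

T1 rotate counter-clockwise with cos θ = -3/5, sin θ = 4/5: (5, 2) → (-23/5, 14/5); (-5, 3) → (3/5, -29/5); (-4, -1) → (16/5, -13/5); (-5, -2) → (23/5, -14/5)
T2 shear: x ← x + 1/2·y: (-23/5, 14/5) → (-16/5, 14/5); (3/5, -29/5) → (-23/10, -29/5); (16/5, -13/5) → (19/10, -13/5); (23/5, -14/5) → (16/5, -14/5)
T3 translate by (-4, 5): (-16/5, 14/5) → (-36/5, 39/5); (-23/10, -29/5) → (-63/10, -4/5); (19/10, -13/5) → (-21/10, 12/5); (16/5, -14/5) → (-4/5, 11/5)
T4 reflect across y = 0: (-36/5, 39/5) → (-36/5, -39/5); (-63/10, -4/5) → (-63/10, 4/5); (-21/10, 12/5) → (-21/10, -12/5); (-4/5, 11/5) → (-4/5, -11/5)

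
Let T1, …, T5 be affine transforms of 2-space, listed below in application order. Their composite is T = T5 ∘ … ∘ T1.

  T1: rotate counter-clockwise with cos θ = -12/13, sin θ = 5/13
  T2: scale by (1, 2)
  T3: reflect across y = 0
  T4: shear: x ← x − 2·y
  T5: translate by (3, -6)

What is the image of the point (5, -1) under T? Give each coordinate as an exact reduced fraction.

T(p) = (132/13, -152/13)

T1 rotate counter-clockwise with cos θ = -12/13, sin θ = 5/13: (5, -1) → (-55/13, 37/13)
T2 scale by (1, 2): (-55/13, 37/13) → (-55/13, 74/13)
T3 reflect across y = 0: (-55/13, 74/13) → (-55/13, -74/13)
T4 shear: x ← x − 2·y: (-55/13, -74/13) → (93/13, -74/13)
T5 translate by (3, -6): (93/13, -74/13) → (132/13, -152/13)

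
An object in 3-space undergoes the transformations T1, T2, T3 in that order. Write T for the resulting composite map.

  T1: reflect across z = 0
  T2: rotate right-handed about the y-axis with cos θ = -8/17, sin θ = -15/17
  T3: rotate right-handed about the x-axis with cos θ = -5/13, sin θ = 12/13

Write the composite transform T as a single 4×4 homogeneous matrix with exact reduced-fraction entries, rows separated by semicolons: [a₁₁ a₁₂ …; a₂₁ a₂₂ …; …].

T1 = [1 0 0 0; 0 1 0 0; 0 0 -1 0; 0 0 0 1]
T2·T1 = [-8/17 0 15/17 0; 0 1 0 0; 15/17 0 8/17 0; 0 0 0 1]
T3·…·T1 = [-8/17 0 15/17 0; -180/221 -5/13 -96/221 0; -75/221 12/13 -40/221 0; 0 0 0 1]

T = [-8/17 0 15/17 0; -180/221 -5/13 -96/221 0; -75/221 12/13 -40/221 0; 0 0 0 1]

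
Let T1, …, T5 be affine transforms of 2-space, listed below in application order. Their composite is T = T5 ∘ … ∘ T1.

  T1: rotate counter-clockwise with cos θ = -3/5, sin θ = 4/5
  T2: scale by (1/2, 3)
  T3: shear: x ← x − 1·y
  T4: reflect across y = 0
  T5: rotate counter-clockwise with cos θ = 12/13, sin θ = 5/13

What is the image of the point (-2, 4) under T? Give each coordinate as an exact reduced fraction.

T(p) = (72/13, 199/13)

T1 rotate counter-clockwise with cos θ = -3/5, sin θ = 4/5: (-2, 4) → (-2, -4)
T2 scale by (1/2, 3): (-2, -4) → (-1, -12)
T3 shear: x ← x − 1·y: (-1, -12) → (11, -12)
T4 reflect across y = 0: (11, -12) → (11, 12)
T5 rotate counter-clockwise with cos θ = 12/13, sin θ = 5/13: (11, 12) → (72/13, 199/13)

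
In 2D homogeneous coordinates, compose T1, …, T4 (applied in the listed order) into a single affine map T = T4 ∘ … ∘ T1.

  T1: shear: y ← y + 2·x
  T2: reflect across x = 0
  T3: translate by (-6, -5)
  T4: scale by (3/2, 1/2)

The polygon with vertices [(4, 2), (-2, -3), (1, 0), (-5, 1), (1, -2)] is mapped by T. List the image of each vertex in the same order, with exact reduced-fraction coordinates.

T1 shear: y ← y + 2·x: (4, 2) → (4, 10); (-2, -3) → (-2, -7); (1, 0) → (1, 2); (-5, 1) → (-5, -9); (1, -2) → (1, 0)
T2 reflect across x = 0: (4, 10) → (-4, 10); (-2, -7) → (2, -7); (1, 2) → (-1, 2); (-5, -9) → (5, -9); (1, 0) → (-1, 0)
T3 translate by (-6, -5): (-4, 10) → (-10, 5); (2, -7) → (-4, -12); (-1, 2) → (-7, -3); (5, -9) → (-1, -14); (-1, 0) → (-7, -5)
T4 scale by (3/2, 1/2): (-10, 5) → (-15, 5/2); (-4, -12) → (-6, -6); (-7, -3) → (-21/2, -3/2); (-1, -14) → (-3/2, -7); (-7, -5) → (-21/2, -5/2)

image vertices: (-15, 5/2), (-6, -6), (-21/2, -3/2), (-3/2, -7), (-21/2, -5/2)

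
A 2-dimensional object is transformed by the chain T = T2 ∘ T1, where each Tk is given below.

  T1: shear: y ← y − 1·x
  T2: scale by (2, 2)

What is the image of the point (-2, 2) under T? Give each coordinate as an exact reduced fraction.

T(p) = (-4, 8)

T1 shear: y ← y − 1·x: (-2, 2) → (-2, 4)
T2 scale by (2, 2): (-2, 4) → (-4, 8)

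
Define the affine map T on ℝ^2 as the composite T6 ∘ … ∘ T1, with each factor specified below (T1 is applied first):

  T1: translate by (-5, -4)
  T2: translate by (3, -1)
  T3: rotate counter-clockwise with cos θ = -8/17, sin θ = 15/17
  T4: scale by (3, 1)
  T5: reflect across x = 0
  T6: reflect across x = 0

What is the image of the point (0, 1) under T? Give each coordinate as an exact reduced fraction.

T1 translate by (-5, -4): (0, 1) → (-5, -3)
T2 translate by (3, -1): (-5, -3) → (-2, -4)
T3 rotate counter-clockwise with cos θ = -8/17, sin θ = 15/17: (-2, -4) → (76/17, 2/17)
T4 scale by (3, 1): (76/17, 2/17) → (228/17, 2/17)
T5 reflect across x = 0: (228/17, 2/17) → (-228/17, 2/17)
T6 reflect across x = 0: (-228/17, 2/17) → (228/17, 2/17)

T(p) = (228/17, 2/17)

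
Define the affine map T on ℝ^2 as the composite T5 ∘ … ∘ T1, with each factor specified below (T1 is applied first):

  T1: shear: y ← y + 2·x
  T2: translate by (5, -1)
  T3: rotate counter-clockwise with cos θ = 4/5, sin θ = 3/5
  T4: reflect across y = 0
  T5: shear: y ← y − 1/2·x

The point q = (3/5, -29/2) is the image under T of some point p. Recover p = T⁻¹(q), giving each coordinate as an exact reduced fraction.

T1 = [1 0 0; 2 1 0; 0 0 1]
T2·T1 = [1 0 5; 2 1 -1; 0 0 1]
T3·…·T1 = [-2/5 -3/5 23/5; 11/5 4/5 11/5; 0 0 1]
T4·…·T1 = [-2/5 -3/5 23/5; -11/5 -4/5 -11/5; 0 0 1]
T5·…·T1 = [-2/5 -3/5 23/5; -2 -1/2 -9/2; 0 0 1]
det M = -1; M⁻¹ = [1/2 -3/5 -5; -2 2/5 11; 0 0 1]
M⁻¹ · (3/5, -29/2)ᵀ = (4, 4)ᵀ

p = (4, 4)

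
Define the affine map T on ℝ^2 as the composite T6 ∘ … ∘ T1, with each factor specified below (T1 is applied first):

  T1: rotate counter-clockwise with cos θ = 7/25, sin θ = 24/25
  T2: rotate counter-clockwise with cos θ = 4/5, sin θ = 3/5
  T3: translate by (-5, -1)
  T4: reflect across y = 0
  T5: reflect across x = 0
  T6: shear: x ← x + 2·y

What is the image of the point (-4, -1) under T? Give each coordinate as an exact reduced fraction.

T(p) = (286/25, 549/125)

T1 rotate counter-clockwise with cos θ = 7/25, sin θ = 24/25: (-4, -1) → (-4/25, -103/25)
T2 rotate counter-clockwise with cos θ = 4/5, sin θ = 3/5: (-4/25, -103/25) → (293/125, -424/125)
T3 translate by (-5, -1): (293/125, -424/125) → (-332/125, -549/125)
T4 reflect across y = 0: (-332/125, -549/125) → (-332/125, 549/125)
T5 reflect across x = 0: (-332/125, 549/125) → (332/125, 549/125)
T6 shear: x ← x + 2·y: (332/125, 549/125) → (286/25, 549/125)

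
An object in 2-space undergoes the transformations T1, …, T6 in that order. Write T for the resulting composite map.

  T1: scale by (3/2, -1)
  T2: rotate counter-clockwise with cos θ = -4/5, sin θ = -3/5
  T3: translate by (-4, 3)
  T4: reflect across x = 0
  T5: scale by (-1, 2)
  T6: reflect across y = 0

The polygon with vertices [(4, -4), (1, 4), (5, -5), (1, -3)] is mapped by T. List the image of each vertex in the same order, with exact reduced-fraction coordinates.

T1 scale by (3/2, -1): (4, -4) → (6, 4); (1, 4) → (3/2, -4); (5, -5) → (15/2, 5); (1, -3) → (3/2, 3)
T2 rotate counter-clockwise with cos θ = -4/5, sin θ = -3/5: (6, 4) → (-12/5, -34/5); (3/2, -4) → (-18/5, 23/10); (15/2, 5) → (-3, -17/2); (3/2, 3) → (3/5, -33/10)
T3 translate by (-4, 3): (-12/5, -34/5) → (-32/5, -19/5); (-18/5, 23/10) → (-38/5, 53/10); (-3, -17/2) → (-7, -11/2); (3/5, -33/10) → (-17/5, -3/10)
T4 reflect across x = 0: (-32/5, -19/5) → (32/5, -19/5); (-38/5, 53/10) → (38/5, 53/10); (-7, -11/2) → (7, -11/2); (-17/5, -3/10) → (17/5, -3/10)
T5 scale by (-1, 2): (32/5, -19/5) → (-32/5, -38/5); (38/5, 53/10) → (-38/5, 53/5); (7, -11/2) → (-7, -11); (17/5, -3/10) → (-17/5, -3/5)
T6 reflect across y = 0: (-32/5, -38/5) → (-32/5, 38/5); (-38/5, 53/5) → (-38/5, -53/5); (-7, -11) → (-7, 11); (-17/5, -3/5) → (-17/5, 3/5)

image vertices: (-32/5, 38/5), (-38/5, -53/5), (-7, 11), (-17/5, 3/5)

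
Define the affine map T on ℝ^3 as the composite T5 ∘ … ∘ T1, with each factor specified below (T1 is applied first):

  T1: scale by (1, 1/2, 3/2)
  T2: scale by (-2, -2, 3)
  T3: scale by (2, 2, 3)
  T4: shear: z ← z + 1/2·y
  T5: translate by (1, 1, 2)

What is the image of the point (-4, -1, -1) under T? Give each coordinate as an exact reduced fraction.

T(p) = (17, 3, -21/2)

T1 scale by (1, 1/2, 3/2): (-4, -1, -1) → (-4, -1/2, -3/2)
T2 scale by (-2, -2, 3): (-4, -1/2, -3/2) → (8, 1, -9/2)
T3 scale by (2, 2, 3): (8, 1, -9/2) → (16, 2, -27/2)
T4 shear: z ← z + 1/2·y: (16, 2, -27/2) → (16, 2, -25/2)
T5 translate by (1, 1, 2): (16, 2, -25/2) → (17, 3, -21/2)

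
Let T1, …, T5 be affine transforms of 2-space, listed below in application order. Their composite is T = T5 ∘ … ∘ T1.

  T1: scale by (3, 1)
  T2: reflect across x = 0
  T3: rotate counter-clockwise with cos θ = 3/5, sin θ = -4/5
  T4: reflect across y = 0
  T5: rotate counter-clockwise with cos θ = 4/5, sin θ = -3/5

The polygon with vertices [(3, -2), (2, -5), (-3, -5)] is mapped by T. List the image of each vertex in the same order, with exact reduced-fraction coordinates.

image vertices: (-46/5, -3/5), (-179/25, 78/25), (181/25, 183/25)

T1 scale by (3, 1): (3, -2) → (9, -2); (2, -5) → (6, -5); (-3, -5) → (-9, -5)
T2 reflect across x = 0: (9, -2) → (-9, -2); (6, -5) → (-6, -5); (-9, -5) → (9, -5)
T3 rotate counter-clockwise with cos θ = 3/5, sin θ = -4/5: (-9, -2) → (-7, 6); (-6, -5) → (-38/5, 9/5); (9, -5) → (7/5, -51/5)
T4 reflect across y = 0: (-7, 6) → (-7, -6); (-38/5, 9/5) → (-38/5, -9/5); (7/5, -51/5) → (7/5, 51/5)
T5 rotate counter-clockwise with cos θ = 4/5, sin θ = -3/5: (-7, -6) → (-46/5, -3/5); (-38/5, -9/5) → (-179/25, 78/25); (7/5, 51/5) → (181/25, 183/25)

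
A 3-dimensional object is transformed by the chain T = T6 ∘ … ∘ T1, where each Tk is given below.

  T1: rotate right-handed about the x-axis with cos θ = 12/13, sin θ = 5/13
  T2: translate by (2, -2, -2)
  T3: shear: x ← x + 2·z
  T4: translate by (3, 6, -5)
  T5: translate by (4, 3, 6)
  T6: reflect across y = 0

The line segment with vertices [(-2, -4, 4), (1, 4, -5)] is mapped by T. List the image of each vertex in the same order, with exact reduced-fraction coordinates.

image vertices: (95/13, -23/13, 15/13), (-2/13, -164/13, -53/13)

T1 rotate right-handed about the x-axis with cos θ = 12/13, sin θ = 5/13: (-2, -4, 4) → (-2, -68/13, 28/13); (1, 4, -5) → (1, 73/13, -40/13)
T2 translate by (2, -2, -2): (-2, -68/13, 28/13) → (0, -94/13, 2/13); (1, 73/13, -40/13) → (3, 47/13, -66/13)
T3 shear: x ← x + 2·z: (0, -94/13, 2/13) → (4/13, -94/13, 2/13); (3, 47/13, -66/13) → (-93/13, 47/13, -66/13)
T4 translate by (3, 6, -5): (4/13, -94/13, 2/13) → (43/13, -16/13, -63/13); (-93/13, 47/13, -66/13) → (-54/13, 125/13, -131/13)
T5 translate by (4, 3, 6): (43/13, -16/13, -63/13) → (95/13, 23/13, 15/13); (-54/13, 125/13, -131/13) → (-2/13, 164/13, -53/13)
T6 reflect across y = 0: (95/13, 23/13, 15/13) → (95/13, -23/13, 15/13); (-2/13, 164/13, -53/13) → (-2/13, -164/13, -53/13)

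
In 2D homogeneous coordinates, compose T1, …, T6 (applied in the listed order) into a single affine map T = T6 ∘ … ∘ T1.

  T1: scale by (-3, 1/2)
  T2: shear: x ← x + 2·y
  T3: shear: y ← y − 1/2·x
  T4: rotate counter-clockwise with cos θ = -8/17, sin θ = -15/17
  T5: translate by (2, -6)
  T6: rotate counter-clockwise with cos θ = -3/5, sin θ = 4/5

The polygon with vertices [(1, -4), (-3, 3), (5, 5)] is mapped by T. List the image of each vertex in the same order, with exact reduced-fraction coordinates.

T1 scale by (-3, 1/2): (1, -4) → (-3, -2); (-3, 3) → (9, 3/2); (5, 5) → (-15, 5/2)
T2 shear: x ← x + 2·y: (-3, -2) → (-7, -2); (9, 3/2) → (12, 3/2); (-15, 5/2) → (-10, 5/2)
T3 shear: y ← y − 1/2·x: (-7, -2) → (-7, 3/2); (12, 3/2) → (12, -9/2); (-10, 5/2) → (-10, 15/2)
T4 rotate counter-clockwise with cos θ = -8/17, sin θ = -15/17: (-7, 3/2) → (157/34, 93/17); (12, -9/2) → (-327/34, -144/17); (-10, 15/2) → (385/34, 90/17)
T5 translate by (2, -6): (157/34, 93/17) → (225/34, -9/17); (-327/34, -144/17) → (-259/34, -246/17); (385/34, 90/17) → (453/34, -12/17)
T6 rotate counter-clockwise with cos θ = -3/5, sin θ = 4/5: (225/34, -9/17) → (-603/170, 477/85); (-259/34, -246/17) → (549/34, 44/17); (453/34, -12/17) → (-1263/170, 942/85)

image vertices: (-603/170, 477/85), (549/34, 44/17), (-1263/170, 942/85)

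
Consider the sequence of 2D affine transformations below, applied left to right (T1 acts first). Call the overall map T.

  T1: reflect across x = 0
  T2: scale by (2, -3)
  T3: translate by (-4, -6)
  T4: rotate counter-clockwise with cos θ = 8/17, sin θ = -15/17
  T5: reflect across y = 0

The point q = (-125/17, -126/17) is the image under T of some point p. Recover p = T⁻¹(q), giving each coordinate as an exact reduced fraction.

p = (3, -1)

T1 = [-1 0 0; 0 1 0; 0 0 1]
T2·T1 = [-2 0 0; 0 -3 0; 0 0 1]
T3·…·T1 = [-2 0 -4; 0 -3 -6; 0 0 1]
T4·…·T1 = [-16/17 -45/17 -122/17; 30/17 -24/17 12/17; 0 0 1]
T5·…·T1 = [-16/17 -45/17 -122/17; -30/17 24/17 -12/17; 0 0 1]
det M = -6; M⁻¹ = [-4/17 -15/34 -2; -5/17 8/51 -2; 0 0 1]
M⁻¹ · (-125/17, -126/17)ᵀ = (3, -1)ᵀ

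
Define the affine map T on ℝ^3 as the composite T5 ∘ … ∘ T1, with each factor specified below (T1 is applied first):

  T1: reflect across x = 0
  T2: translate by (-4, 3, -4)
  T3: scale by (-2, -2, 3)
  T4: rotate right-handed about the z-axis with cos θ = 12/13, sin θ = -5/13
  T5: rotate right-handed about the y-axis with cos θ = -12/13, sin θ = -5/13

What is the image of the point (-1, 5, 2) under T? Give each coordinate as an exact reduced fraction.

T(p) = (486/169, -222/13, 896/169)

T1 reflect across x = 0: (-1, 5, 2) → (1, 5, 2)
T2 translate by (-4, 3, -4): (1, 5, 2) → (-3, 8, -2)
T3 scale by (-2, -2, 3): (-3, 8, -2) → (6, -16, -6)
T4 rotate right-handed about the z-axis with cos θ = 12/13, sin θ = -5/13: (6, -16, -6) → (-8/13, -222/13, -6)
T5 rotate right-handed about the y-axis with cos θ = -12/13, sin θ = -5/13: (-8/13, -222/13, -6) → (486/169, -222/13, 896/169)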